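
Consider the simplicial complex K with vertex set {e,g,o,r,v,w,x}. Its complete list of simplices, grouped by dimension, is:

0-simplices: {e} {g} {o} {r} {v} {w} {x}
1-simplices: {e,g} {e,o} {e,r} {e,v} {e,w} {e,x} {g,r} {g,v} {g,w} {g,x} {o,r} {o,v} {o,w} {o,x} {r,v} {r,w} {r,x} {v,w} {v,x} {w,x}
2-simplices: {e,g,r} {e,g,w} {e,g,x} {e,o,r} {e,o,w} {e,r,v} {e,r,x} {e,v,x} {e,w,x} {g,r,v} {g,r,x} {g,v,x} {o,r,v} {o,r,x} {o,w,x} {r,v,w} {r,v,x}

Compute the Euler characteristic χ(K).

n_0=7 n_1=20 n_2=17
χ=+7−20+17=4

χ(K)=4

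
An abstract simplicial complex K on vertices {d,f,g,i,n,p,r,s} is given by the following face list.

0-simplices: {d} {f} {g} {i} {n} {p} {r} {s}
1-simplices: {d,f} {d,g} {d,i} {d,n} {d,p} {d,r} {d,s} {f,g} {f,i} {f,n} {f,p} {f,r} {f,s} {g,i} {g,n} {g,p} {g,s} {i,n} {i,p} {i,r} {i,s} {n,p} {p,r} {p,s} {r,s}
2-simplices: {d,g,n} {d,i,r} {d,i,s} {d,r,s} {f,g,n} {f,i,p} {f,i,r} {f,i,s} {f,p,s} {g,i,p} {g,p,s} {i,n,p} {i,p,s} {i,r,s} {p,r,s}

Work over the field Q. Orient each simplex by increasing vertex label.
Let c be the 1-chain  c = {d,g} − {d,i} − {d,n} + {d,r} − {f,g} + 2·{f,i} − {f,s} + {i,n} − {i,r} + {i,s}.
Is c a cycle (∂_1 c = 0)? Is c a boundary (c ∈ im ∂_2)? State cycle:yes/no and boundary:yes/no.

n_0=8 n_1=25 n_2=15  [Q]
∂1: piv[df,dg,di,dn,dp,dr,ds] rk=7  ker:fg,fi,fn,fp,fr,fs,gi,gn,gp,gs,in,ip,ir,is,np,pr,ps,rs
∂2: piv[dgn,dir,dis,drs,fgn,fip,fir,fis,fps,gip,gps,inp,prs] rk=13  ker:ips,irs
∂1c = 0
c vs im∂2: residual ≠ 0 ⇒ not boundary

cycle:yes boundary:no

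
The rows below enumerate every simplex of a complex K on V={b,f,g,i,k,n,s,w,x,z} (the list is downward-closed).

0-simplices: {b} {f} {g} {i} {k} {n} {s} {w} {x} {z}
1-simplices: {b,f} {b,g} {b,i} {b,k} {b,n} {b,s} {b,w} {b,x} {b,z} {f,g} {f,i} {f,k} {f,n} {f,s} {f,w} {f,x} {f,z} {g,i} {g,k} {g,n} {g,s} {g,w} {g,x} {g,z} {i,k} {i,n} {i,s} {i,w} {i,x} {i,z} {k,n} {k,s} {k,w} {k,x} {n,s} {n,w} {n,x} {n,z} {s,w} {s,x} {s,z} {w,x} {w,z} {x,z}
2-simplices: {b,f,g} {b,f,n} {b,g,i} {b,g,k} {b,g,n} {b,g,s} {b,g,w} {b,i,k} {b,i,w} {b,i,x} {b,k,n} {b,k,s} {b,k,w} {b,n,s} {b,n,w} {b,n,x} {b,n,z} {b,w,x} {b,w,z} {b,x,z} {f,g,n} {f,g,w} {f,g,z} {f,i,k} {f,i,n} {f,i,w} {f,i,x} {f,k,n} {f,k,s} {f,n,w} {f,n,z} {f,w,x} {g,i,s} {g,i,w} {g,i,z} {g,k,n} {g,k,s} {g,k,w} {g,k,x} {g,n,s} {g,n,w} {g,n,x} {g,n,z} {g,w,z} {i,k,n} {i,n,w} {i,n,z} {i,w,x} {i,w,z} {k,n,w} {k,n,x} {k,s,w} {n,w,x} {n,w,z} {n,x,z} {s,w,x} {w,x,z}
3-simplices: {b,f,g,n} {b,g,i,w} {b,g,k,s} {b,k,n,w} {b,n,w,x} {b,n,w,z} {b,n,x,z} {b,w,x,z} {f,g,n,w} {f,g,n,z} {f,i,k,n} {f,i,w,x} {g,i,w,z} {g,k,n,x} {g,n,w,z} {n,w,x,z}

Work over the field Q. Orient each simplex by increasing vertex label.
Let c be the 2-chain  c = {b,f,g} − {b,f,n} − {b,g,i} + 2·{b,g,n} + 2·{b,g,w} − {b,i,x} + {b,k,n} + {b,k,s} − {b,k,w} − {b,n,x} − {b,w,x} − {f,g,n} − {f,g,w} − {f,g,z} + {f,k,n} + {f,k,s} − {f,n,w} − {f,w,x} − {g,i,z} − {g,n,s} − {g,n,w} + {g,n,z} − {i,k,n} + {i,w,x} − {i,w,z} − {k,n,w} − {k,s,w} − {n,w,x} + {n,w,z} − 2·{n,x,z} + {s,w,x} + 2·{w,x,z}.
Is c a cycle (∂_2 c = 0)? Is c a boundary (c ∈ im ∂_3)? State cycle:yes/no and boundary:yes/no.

cycle:no boundary:no

n_0=10 n_1=44 n_2=57 n_3=16  [Q]
∂1: piv[bf,bg,bi,bk,bn,bs,bw,bx,bz] rk=9  ker:fg,fi,fk,fn,fs,fw,fx,fz,gi,gk,gn,gs,gw,gx,gz,ik,in,is,iw,ix,iz,kn,ks,kw,kx,ns,nw,nx,nz,sw,sx,sz,wx,wz,xz
∂2: piv[bfg,bfn,bgi,bgk,bgn,bgs,bgw,bik,biw,bix,bkn,bks,bkw,bns,bnw,bnx,bnz,bwx,bwz,bxz,fgw,fgz,fik,fin,fiw,fix,fks,fnz,gis,giz,gkx,gnx,ksw,swx] rk=34  ker:fgn,fkn,fnw,fwx,giw,gkn,gks,gkw,gns,gnw,gnz,gwz,ikn,inw,inz,iwx,iwz,knw,knx,nwx,nwz,nxz,wxz
∂3: piv[bfgn,bgiw,bgks,bknw,bnwx,bnwz,bnxz,bwxz,fgnw,fgnz,fikn,fiwx,giwz,gknx,gnwz] rk=15  ker:nwxz
∂2c = 2·{b,g} + {b,k} − 3·{b,n} − {b,s} − 2·{b,w} + 3·{b,x} − 2·{f,g} + 2·{f,k} − 2·{f,n} − {f,s} + {f,w} + {f,x} + {f,z} − 2·{g,i} + {g,s} + 2·{g,w} − {g,z} − {i,k} + {i,n} − 2·{i,x} + {k,s} + {k,w} − {n,s} − 3·{n,w} − 2·{n,x} + 2·{n,z} − {s,x} + {w,x} − 2·{w,z}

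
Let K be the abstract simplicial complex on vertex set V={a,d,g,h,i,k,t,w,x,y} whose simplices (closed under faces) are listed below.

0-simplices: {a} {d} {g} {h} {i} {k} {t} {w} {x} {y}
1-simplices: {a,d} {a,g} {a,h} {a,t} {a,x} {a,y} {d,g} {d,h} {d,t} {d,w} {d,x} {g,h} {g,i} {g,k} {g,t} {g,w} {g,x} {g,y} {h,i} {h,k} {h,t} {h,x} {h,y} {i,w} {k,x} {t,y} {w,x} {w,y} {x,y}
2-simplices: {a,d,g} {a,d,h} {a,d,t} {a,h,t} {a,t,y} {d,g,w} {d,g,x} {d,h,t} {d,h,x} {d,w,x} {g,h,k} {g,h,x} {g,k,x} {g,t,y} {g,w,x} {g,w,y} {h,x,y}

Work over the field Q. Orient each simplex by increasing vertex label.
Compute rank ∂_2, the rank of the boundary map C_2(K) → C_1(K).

n_0=10 n_1=29 n_2=17  [Q]
∂1: piv[ad,ag,ah,at,ax,ay,dw,gi,gk] rk=9  ker:dg,dh,dt,dx,gh,gt,gw,gx,gy,hi,hk,ht,hx,hy,iw,kx,ty,wx,wy,xy
∂2: piv[adg,adh,adt,aht,aty,dgw,dgx,dhx,dwx,ghk,ghx,gkx,gty,gwy,hxy] rk=15  ker:dht,gwx
rk∂_2=15

rank∂_2=15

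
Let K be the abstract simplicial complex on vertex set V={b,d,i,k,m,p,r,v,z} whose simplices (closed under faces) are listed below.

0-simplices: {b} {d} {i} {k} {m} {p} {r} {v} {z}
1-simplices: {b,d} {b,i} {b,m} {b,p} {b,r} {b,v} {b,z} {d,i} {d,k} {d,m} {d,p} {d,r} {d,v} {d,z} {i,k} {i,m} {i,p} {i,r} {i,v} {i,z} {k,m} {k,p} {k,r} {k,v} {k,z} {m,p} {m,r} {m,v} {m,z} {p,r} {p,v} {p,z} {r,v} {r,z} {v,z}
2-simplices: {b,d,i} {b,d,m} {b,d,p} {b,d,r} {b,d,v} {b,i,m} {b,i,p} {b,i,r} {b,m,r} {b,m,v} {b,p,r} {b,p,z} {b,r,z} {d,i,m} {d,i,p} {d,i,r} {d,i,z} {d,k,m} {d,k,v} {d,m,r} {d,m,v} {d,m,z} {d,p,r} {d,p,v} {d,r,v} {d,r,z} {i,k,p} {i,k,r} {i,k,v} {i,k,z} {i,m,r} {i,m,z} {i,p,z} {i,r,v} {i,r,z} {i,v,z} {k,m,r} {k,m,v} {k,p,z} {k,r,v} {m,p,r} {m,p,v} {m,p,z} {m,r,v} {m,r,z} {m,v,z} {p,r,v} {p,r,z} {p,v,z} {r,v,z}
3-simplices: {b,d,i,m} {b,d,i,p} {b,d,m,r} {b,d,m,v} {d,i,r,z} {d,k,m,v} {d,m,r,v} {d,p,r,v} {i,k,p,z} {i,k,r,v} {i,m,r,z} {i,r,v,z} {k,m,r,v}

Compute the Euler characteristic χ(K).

n_0=9 n_1=35 n_2=50 n_3=13
χ=+9−35+50−13=11

χ(K)=11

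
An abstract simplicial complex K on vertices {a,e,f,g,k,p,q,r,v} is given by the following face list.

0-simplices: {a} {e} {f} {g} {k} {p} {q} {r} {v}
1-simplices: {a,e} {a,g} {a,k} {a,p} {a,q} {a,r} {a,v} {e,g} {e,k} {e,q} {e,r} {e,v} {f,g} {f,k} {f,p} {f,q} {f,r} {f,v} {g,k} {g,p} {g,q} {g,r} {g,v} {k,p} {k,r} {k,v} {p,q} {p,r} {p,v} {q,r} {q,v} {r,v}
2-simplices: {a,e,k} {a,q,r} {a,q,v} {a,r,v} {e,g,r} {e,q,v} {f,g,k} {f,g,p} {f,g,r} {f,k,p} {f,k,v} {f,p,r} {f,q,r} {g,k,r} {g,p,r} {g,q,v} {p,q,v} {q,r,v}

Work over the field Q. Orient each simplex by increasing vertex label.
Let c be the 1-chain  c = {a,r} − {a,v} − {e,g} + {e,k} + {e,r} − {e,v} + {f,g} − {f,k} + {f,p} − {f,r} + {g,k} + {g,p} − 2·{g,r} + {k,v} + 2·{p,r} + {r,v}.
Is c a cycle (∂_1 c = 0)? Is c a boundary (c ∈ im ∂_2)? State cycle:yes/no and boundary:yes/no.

n_0=9 n_1=32 n_2=18  [Q]
∂1: piv[ae,ag,ak,ap,aq,ar,av,fg] rk=8  ker:eg,ek,eq,er,ev,fk,fp,fq,fr,fv,gk,gp,gq,gr,gv,kp,kr,kv,pq,pr,pv,qr,qv,rv
∂2: piv[aek,aqr,aqv,arv,egr,eqv,fgk,fgp,fgr,fkp,fkv,fpr,fqr,gkr,gqv,pqv] rk=16  ker:gpr,qrv
∂1c = 0
c vs im∂2: residual ≠ 0 ⇒ not boundary

cycle:yes boundary:no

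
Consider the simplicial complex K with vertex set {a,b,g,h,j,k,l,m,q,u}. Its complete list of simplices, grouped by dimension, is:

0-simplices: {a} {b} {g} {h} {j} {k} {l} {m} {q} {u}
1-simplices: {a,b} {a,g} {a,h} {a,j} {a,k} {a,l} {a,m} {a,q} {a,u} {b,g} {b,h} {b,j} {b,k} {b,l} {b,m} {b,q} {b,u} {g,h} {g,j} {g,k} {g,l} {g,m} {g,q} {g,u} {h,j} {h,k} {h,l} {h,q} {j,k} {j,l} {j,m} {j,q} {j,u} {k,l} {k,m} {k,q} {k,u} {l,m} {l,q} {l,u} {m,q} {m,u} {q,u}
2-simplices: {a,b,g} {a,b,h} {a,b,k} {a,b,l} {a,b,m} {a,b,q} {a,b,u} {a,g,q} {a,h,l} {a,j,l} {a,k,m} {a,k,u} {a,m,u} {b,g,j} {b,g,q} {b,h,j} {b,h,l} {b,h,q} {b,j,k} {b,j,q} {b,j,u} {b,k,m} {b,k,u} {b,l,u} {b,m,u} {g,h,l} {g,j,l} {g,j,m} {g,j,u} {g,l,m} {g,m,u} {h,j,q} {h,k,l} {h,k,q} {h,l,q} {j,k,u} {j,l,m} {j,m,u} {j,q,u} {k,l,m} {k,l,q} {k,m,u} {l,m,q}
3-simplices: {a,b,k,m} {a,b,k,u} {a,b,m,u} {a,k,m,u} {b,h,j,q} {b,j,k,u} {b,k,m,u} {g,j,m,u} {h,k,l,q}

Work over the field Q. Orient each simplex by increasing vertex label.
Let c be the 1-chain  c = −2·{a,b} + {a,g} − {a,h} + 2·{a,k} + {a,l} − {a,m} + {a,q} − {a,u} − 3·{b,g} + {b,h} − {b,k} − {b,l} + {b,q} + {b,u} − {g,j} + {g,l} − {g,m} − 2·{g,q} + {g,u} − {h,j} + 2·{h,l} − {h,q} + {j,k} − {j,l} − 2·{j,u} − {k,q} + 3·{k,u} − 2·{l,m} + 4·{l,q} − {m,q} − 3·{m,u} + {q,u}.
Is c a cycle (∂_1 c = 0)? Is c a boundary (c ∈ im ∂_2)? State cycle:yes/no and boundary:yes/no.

cycle:yes boundary:yes

n_0=10 n_1=43 n_2=43 n_3=9  [Q]
∂1: piv[ab,ag,ah,aj,ak,al,am,aq,au] rk=9  ker:bg,bh,bj,bk,bl,bm,bq,bu,gh,gj,gk,gl,gm,gq,gu,hj,hk,hl,hq,jk,jl,jm,jq,ju,kl,km,kq,ku,lm,lq,lu,mq,mu,qu
∂2: piv[abg,abh,abk,abl,abm,abq,abu,agq,ahl,ajl,akm,aku,amu,bgj,bhj,bhq,bjk,bjq,bju,blu,ghl,gjl,gjm,gju,glm,gmu,hkl,hkq,hlq,jqu,klm,lmq] rk=32  ker:bgq,bhl,bkm,bku,bmu,hjq,jku,jlm,jmu,klq,kmu
∂3: piv[abkm,abku,abmu,akmu,bhjq,bjku,gjmu,hklq] rk=8  ker:bkmu
∂1c = 0
c vs im∂2: reduces to 0 ⇒ boundary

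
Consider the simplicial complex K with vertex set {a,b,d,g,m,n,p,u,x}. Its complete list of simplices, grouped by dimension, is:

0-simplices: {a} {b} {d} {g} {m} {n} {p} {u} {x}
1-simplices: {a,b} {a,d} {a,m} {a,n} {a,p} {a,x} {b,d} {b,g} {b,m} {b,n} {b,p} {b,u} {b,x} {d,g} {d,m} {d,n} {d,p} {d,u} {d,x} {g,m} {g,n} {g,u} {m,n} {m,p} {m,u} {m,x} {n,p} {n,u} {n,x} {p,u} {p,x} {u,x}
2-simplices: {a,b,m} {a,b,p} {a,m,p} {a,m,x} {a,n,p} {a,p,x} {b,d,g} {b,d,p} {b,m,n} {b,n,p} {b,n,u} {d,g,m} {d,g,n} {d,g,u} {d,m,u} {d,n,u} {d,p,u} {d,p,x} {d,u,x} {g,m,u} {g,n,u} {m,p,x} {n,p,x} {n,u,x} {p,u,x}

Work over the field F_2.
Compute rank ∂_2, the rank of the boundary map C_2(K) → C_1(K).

rank∂_2=21

n_0=9 n_1=32 n_2=25  [Z2]
∂1: piv[ab,ad,am,an,ap,ax,bg,bu] rk=8  ker:bd,bm,bn,bp,bx,dg,dm,dn,dp,du,dx,gm,gn,gu,mn,mp,mu,mx,np,nu,nx,pu,px,ux
∂2: piv[abm,abp,amp,amx,anp,apx,bdg,bdp,bmn,bnp,bnu,dgm,dgn,dgu,dmu,dnu,dpu,dpx,dux,npx,nux] rk=21  ker:gmu,gnu,mpx,pux
rk∂_2=21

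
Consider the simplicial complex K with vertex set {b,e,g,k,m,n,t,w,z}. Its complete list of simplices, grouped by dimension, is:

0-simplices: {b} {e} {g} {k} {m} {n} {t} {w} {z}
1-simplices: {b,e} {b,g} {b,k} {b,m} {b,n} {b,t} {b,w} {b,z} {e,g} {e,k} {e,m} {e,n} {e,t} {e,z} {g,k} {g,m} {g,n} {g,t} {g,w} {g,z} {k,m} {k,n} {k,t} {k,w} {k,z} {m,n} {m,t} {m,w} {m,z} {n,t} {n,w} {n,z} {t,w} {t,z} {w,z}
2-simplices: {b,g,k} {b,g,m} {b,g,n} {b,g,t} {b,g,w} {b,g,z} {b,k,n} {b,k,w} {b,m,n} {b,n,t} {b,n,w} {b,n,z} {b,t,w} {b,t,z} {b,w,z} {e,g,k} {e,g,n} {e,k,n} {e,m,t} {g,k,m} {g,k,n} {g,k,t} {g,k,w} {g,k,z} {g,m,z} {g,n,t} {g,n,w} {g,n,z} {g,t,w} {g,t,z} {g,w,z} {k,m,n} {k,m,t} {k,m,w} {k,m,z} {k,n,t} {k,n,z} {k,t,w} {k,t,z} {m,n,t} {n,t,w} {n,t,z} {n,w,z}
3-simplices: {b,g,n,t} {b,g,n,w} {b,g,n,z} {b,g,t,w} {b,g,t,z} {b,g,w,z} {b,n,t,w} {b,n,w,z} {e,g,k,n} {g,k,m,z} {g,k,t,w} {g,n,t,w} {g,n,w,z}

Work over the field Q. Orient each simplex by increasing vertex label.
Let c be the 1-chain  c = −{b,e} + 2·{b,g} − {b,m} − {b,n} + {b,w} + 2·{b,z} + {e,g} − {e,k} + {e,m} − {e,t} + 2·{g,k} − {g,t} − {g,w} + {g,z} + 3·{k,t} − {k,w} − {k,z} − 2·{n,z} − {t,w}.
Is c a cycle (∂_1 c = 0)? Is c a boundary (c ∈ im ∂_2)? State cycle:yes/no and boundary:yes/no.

cycle:no boundary:no

n_0=9 n_1=35 n_2=43 n_3=13  [Q]
∂1: piv[be,bg,bk,bm,bn,bt,bw,bz] rk=8  ker:eg,ek,em,en,et,ez,gk,gm,gn,gt,gw,gz,km,kn,kt,kw,kz,mn,mt,mw,mz,nt,nw,nz,tw,tz,wz
∂2: piv[bgk,bgm,bgn,bgt,bgw,bgz,bkn,bkw,bmn,bnt,bnw,bnz,btw,btz,bwz,egk,egn,emt,gkm,gkt,gkz,gmz,kmt,kmw] rk=24  ker:ekn,gkn,gkw,gnt,gnw,gnz,gtw,gtz,gwz,kmn,kmz,knt,knz,ktw,ktz,mnt,ntw,ntz,nwz
∂3: piv[bgnt,bgnw,bgnz,bgtw,bgtz,bgwz,bntw,bnwz,egkn,gkmz,gktw] rk=11  ker:gntw,gnwz
∂1c = −2·{b} − {e} + 2·{g} + {n} + 2·{t} − 2·{w}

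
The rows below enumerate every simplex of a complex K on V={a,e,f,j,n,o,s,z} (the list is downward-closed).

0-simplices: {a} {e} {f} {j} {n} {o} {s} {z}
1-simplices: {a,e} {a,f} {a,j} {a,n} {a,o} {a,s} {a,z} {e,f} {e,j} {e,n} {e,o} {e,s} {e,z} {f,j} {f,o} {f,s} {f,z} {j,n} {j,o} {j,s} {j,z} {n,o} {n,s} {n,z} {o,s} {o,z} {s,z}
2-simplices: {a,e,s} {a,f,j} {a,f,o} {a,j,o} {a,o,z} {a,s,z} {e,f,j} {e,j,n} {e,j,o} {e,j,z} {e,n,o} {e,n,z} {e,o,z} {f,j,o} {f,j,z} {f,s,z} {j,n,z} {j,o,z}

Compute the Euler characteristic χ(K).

χ(K)=-1

n_0=8 n_1=27 n_2=18
χ=+8−27+18=-1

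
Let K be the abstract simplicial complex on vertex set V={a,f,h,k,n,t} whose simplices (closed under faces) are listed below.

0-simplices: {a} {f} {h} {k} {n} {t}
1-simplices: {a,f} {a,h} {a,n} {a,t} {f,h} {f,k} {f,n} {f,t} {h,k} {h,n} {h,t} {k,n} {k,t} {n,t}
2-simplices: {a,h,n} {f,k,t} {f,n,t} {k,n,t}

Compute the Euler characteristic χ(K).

χ(K)=-4

n_0=6 n_1=14 n_2=4
χ=+6−14+4=-4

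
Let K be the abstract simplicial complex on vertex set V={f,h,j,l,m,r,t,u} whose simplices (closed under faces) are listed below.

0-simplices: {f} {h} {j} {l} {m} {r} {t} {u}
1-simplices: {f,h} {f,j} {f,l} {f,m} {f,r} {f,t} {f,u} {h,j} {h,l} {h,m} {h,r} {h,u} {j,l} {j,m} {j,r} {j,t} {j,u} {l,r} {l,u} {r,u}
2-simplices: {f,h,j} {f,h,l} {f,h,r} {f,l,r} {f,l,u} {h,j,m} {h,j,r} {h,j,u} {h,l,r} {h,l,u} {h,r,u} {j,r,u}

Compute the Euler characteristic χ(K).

χ(K)=0

n_0=8 n_1=20 n_2=12
χ=+8−20+12=0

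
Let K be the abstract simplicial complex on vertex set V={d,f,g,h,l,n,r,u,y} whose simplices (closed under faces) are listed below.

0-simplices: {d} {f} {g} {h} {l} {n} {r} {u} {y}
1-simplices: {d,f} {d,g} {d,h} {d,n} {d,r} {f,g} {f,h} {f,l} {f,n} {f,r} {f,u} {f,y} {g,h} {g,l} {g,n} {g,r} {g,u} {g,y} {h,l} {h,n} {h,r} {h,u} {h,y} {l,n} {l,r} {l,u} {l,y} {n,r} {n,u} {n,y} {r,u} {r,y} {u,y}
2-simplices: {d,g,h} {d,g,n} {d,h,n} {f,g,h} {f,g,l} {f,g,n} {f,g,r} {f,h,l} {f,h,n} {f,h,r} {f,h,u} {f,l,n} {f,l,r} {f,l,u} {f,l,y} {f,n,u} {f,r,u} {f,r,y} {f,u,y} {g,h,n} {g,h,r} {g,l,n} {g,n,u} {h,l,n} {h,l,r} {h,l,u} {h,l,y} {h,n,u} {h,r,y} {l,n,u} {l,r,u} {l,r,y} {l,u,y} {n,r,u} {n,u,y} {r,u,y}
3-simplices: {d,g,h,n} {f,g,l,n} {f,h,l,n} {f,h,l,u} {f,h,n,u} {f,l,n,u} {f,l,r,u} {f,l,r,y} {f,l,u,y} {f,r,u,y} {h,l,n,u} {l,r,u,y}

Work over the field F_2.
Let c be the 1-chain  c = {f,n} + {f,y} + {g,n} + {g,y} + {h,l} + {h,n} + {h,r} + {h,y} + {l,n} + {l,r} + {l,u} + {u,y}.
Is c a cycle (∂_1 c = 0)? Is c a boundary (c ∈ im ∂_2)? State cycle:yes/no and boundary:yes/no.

n_0=9 n_1=33 n_2=36 n_3=12  [Z2]
∂1: piv[df,dg,dh,dn,dr,fl,fu,fy] rk=8  ker:fg,fh,fn,fr,gh,gl,gn,gr,gu,gy,hl,hn,hr,hu,hy,ln,lr,lu,ly,nr,nu,ny,ru,ry,uy
∂2: piv[dgh,dgn,dhn,fgh,fgl,fgn,fgr,fhl,fhr,fhu,fln,flr,flu,fly,fnu,fru,fry,fuy,gnu,hly,nru,nuy] rk=22  ker:fhn,ghn,ghr,gln,hln,hlr,hlu,hnu,hry,lnu,lru,lry,luy,ruy
∂3: piv[dghn,fgln,fhln,fhlu,fhnu,flnu,flru,flry,fluy,fruy] rk=10  ker:hlnu,lruy
∂1c = 0
c vs im∂2: residual ≠ 0 ⇒ not boundary

cycle:yes boundary:no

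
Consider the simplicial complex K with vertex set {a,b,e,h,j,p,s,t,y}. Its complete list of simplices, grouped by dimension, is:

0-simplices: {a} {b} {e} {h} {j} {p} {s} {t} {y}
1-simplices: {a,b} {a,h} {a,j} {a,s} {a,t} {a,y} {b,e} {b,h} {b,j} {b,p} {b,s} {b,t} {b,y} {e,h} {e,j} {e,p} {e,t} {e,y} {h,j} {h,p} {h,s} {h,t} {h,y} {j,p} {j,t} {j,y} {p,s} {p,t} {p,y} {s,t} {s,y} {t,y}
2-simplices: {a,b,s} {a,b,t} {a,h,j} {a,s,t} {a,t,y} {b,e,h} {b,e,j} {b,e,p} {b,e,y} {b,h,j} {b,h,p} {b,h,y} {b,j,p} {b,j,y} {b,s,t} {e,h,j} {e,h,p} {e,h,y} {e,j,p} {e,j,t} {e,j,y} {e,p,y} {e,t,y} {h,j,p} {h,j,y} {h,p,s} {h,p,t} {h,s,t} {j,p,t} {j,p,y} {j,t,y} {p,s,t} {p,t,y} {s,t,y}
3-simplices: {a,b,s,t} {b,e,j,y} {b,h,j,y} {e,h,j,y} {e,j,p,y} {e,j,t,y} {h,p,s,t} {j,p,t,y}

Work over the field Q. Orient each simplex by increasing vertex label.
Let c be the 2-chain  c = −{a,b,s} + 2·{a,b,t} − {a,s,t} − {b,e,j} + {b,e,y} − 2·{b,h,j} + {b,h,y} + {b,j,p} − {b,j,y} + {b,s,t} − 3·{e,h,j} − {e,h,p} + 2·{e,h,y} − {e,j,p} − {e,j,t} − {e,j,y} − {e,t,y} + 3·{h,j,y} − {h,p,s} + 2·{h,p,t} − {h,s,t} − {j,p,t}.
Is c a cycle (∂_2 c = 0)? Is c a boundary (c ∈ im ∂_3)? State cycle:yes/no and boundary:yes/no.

cycle:no boundary:no

n_0=9 n_1=32 n_2=34 n_3=8  [Q]
∂1: piv[ab,ah,aj,as,at,ay,be,bp] rk=8  ker:bh,bj,bs,bt,by,eh,ej,ep,et,ey,hj,hp,hs,ht,hy,jp,jt,jy,ps,pt,py,st,sy,ty
∂2: piv[abs,abt,ahj,ast,aty,beh,bej,bep,bey,bhj,bhp,bhy,bjp,bjy,ejt,epy,ety,hps,hpt,hst,jpt,sty] rk=22  ker:bst,ehj,ehp,ehy,ejp,ejy,hjp,hjy,jpy,jty,pst,pty
∂3: piv[abst,bejy,bhjy,ehjy,ejpy,ejty,hpst,jpty] rk=8
∂2c = {a,b} − {a,t} − {b,h} + 3·{b,j} − {b,p} + {b,t} − {b,y} − 2·{e,h} − {e,j} + 2·{e,p} + {e,y} − 2·{h,j} − {h,t} − {j,p} + {j,y} − {p,s} + {p,t} − {s,t} − {t,y}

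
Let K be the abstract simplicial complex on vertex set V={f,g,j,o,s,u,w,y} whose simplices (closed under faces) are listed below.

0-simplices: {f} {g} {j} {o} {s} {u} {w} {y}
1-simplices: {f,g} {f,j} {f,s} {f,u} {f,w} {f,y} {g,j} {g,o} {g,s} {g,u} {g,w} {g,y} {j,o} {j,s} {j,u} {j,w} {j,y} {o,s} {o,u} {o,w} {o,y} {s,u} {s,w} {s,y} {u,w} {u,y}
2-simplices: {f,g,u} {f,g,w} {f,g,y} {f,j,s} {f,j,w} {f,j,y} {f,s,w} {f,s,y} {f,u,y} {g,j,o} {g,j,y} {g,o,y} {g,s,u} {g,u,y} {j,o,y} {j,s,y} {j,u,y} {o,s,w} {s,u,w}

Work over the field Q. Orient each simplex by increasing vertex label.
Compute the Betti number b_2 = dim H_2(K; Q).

n_0=8 n_1=26 n_2=19  [Q]
∂1: piv[fg,fj,fs,fu,fw,fy,go] rk=7  ker:gj,gs,gu,gw,gy,jo,js,ju,jw,jy,os,ou,ow,oy,su,sw,sy,uw,uy
∂2: piv[fgu,fgw,fgy,fjs,fjw,fjy,fsw,fsy,fuy,gjo,gjy,goy,gsu,juy,osw,suw] rk=16  ker:guy,joy,jsy
b_2=(19−16)−0=3

b_2=3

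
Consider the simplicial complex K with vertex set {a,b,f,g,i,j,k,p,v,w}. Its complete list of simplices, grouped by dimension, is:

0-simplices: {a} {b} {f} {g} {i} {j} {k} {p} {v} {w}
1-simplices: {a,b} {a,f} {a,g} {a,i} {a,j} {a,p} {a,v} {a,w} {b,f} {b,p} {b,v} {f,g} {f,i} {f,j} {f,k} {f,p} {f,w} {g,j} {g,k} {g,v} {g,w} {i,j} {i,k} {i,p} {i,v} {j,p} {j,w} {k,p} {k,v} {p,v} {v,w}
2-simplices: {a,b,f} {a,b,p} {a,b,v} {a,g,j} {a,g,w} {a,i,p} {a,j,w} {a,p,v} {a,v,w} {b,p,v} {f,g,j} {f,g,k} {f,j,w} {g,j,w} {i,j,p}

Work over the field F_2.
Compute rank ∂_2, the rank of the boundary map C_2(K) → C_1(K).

rank∂_2=13

n_0=10 n_1=31 n_2=15  [Z2]
∂1: piv[ab,af,ag,ai,aj,ap,av,aw,fk] rk=9  ker:bf,bp,bv,fg,fi,fj,fp,fw,gj,gk,gv,gw,ij,ik,ip,iv,jp,jw,kp,kv,pv,vw
∂2: piv[abf,abp,abv,agj,agw,aip,ajw,apv,avw,fgj,fgk,fjw,ijp] rk=13  ker:bpv,gjw
rk∂_2=13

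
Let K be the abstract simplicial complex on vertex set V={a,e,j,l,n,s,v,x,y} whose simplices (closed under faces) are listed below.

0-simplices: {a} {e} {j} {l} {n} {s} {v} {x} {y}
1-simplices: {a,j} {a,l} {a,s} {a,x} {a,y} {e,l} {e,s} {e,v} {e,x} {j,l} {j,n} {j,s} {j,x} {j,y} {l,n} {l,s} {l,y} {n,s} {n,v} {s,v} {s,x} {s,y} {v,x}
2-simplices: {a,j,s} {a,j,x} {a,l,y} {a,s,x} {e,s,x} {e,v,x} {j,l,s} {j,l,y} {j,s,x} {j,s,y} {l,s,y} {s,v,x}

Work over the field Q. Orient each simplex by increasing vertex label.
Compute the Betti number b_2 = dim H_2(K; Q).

n_0=9 n_1=23 n_2=12  [Q]
∂1: piv[aj,al,as,ax,ay,el,ev,jn] rk=8  ker:es,ex,jl,js,jx,jy,ln,ls,ly,ns,nv,sv,sx,sy,vx
∂2: piv[ajs,ajx,aly,asx,esx,evx,jls,jly,jsy,svx] rk=10  ker:jsx,lsy
b_2=(12−10)−0=2

b_2=2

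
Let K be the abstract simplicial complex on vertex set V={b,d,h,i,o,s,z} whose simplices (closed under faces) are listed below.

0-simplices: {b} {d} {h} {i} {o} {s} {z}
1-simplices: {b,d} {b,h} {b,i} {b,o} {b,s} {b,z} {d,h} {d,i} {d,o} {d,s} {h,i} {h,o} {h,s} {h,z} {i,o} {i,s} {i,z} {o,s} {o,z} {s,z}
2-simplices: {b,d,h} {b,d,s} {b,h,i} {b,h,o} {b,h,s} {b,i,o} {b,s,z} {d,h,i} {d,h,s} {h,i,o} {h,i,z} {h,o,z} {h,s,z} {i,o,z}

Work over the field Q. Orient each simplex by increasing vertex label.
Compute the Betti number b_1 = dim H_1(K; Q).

b_1=3

n_0=7 n_1=20 n_2=14  [Q]
∂1: piv[bd,bh,bi,bo,bs,bz] rk=6  ker:dh,di,do,ds,hi,ho,hs,hz,io,is,iz,os,oz,sz
∂2: piv[bdh,bds,bhi,bho,bhs,bio,bsz,dhi,hiz,hoz,hsz] rk=11  ker:dhs,hio,ioz
b_1=(20−6)−11=3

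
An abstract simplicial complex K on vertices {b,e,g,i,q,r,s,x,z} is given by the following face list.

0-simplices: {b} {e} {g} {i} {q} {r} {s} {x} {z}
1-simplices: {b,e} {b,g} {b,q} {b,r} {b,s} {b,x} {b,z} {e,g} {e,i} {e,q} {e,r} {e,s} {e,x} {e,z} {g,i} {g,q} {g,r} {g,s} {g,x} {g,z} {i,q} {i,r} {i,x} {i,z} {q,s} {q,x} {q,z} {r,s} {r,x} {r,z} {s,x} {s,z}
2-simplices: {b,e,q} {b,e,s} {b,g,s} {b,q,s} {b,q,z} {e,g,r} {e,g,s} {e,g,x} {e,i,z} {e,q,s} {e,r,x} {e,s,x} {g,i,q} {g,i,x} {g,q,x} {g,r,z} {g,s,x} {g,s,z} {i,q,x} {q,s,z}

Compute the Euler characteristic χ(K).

χ(K)=-3

n_0=9 n_1=32 n_2=20
χ=+9−32+20=-3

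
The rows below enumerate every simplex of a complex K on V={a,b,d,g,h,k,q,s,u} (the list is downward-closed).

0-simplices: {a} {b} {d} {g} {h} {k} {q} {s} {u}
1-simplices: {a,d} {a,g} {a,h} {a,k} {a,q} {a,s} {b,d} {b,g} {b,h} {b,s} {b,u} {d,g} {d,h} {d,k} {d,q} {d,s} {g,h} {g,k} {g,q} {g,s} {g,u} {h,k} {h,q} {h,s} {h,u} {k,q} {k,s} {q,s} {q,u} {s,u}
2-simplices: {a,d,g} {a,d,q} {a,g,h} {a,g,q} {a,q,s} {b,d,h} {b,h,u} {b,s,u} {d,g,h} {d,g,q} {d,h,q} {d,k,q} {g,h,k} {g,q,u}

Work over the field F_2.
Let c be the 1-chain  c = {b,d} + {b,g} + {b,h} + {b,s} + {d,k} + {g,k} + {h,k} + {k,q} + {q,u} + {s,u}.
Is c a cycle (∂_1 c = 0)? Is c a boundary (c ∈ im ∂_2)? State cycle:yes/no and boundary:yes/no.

cycle:yes boundary:no

n_0=9 n_1=30 n_2=14  [Z2]
∂1: piv[ad,ag,ah,ak,aq,as,bd,bu] rk=8  ker:bg,bh,bs,dg,dh,dk,dq,ds,gh,gk,gq,gs,gu,hk,hq,hs,hu,kq,ks,qs,qu,su
∂2: piv[adg,adq,agh,agq,aqs,bdh,bhu,bsu,dgh,dhq,dkq,ghk,gqu] rk=13  ker:dgq
∂1c = 0
c vs im∂2: residual ≠ 0 ⇒ not boundary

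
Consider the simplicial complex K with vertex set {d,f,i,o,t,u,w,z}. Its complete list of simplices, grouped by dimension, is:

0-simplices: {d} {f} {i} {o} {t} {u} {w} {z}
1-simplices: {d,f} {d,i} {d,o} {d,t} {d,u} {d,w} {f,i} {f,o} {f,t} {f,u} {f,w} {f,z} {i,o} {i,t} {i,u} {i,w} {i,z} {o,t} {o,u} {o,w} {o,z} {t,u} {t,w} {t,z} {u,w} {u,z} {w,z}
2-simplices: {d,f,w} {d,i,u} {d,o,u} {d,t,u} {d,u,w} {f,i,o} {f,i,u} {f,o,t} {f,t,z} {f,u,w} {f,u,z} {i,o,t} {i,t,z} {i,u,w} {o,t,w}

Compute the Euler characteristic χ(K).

n_0=8 n_1=27 n_2=15
χ=+8−27+15=-4

χ(K)=-4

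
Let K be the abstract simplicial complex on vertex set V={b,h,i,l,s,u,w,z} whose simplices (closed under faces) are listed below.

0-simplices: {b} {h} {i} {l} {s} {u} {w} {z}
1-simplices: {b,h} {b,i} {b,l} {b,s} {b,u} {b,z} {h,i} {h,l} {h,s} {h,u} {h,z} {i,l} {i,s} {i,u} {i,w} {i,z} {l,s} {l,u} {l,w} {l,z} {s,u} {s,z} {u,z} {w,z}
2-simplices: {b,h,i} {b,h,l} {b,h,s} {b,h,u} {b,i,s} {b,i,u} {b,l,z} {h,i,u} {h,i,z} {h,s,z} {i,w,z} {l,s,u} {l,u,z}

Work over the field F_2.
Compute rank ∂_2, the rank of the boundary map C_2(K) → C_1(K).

n_0=8 n_1=24 n_2=13  [Z2]
∂1: piv[bh,bi,bl,bs,bu,bz,iw] rk=7  ker:hi,hl,hs,hu,hz,il,is,iu,iz,ls,lu,lw,lz,su,sz,uz,wz
∂2: piv[bhi,bhl,bhs,bhu,bis,biu,blz,hiz,hsz,iwz,lsu,luz] rk=12  ker:hiu
rk∂_2=12

rank∂_2=12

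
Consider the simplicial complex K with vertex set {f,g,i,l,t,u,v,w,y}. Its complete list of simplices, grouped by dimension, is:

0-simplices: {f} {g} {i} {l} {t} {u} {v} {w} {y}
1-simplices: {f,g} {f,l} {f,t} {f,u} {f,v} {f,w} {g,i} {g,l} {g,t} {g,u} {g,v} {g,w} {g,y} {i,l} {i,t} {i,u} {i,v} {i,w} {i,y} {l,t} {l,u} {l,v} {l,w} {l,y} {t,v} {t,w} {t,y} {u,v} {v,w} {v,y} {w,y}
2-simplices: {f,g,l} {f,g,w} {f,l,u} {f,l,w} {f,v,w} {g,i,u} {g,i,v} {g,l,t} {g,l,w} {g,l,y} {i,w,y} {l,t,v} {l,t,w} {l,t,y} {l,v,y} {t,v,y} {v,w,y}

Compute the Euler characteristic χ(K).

n_0=9 n_1=31 n_2=17
χ=+9−31+17=-5

χ(K)=-5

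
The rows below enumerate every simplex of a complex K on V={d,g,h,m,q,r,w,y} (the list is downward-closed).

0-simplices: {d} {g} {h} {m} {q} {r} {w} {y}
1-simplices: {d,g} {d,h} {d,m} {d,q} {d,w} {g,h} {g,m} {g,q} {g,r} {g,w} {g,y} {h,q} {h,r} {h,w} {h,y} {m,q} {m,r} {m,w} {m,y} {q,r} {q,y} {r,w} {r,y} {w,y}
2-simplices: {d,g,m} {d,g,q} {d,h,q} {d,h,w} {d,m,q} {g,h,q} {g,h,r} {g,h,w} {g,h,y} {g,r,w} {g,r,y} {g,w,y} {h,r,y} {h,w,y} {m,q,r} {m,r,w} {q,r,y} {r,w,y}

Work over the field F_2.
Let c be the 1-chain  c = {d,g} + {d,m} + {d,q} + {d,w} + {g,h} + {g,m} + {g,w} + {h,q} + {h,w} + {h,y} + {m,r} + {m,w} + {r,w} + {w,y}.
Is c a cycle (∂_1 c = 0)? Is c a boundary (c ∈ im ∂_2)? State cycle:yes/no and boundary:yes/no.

cycle:yes boundary:yes

n_0=8 n_1=24 n_2=18  [Z2]
∂1: piv[dg,dh,dm,dq,dw,gr,gy] rk=7  ker:gh,gm,gq,gw,hq,hr,hw,hy,mq,mr,mw,my,qr,qy,rw,ry,wy
∂2: piv[dgm,dgq,dhq,dhw,dmq,ghq,ghr,ghw,ghy,grw,gry,gwy,mqr,mrw,qry] rk=15  ker:hry,hwy,rwy
∂1c = 0
c vs im∂2: reduces to 0 ⇒ boundary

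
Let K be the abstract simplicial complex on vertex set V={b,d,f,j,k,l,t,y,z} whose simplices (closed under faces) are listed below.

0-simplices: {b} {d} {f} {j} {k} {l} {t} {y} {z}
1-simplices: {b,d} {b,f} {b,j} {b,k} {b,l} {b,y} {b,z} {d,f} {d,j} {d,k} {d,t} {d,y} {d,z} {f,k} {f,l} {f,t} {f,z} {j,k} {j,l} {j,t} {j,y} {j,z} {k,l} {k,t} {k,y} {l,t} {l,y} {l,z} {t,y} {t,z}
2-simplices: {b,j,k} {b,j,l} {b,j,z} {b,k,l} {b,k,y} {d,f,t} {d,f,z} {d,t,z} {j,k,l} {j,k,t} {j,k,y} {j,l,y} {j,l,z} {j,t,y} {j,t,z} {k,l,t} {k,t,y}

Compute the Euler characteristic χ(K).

χ(K)=-4

n_0=9 n_1=30 n_2=17
χ=+9−30+17=-4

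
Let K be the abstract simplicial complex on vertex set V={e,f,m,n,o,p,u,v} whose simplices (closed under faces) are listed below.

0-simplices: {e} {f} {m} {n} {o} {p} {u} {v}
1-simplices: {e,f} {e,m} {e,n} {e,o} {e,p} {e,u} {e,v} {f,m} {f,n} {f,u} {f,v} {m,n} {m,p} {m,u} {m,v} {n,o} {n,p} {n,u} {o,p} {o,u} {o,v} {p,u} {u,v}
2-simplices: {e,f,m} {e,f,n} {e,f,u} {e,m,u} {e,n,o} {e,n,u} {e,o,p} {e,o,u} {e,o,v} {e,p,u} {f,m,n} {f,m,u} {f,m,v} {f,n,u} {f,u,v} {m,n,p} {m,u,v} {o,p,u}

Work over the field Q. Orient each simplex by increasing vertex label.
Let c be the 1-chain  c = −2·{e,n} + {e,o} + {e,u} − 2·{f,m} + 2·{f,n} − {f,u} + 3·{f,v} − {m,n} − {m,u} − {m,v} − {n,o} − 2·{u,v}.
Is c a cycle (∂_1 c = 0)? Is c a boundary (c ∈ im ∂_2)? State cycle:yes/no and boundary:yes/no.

n_0=8 n_1=23 n_2=18  [Q]
∂1: piv[ef,em,en,eo,ep,eu,ev] rk=7  ker:fm,fn,fu,fv,mn,mp,mu,mv,no,np,nu,op,ou,ov,pu,uv
∂2: piv[efm,efn,efu,emu,eno,enu,eop,eou,eov,epu,fmn,fmv,fuv,mnp] rk=14  ker:fmu,fnu,muv,opu
∂1c = −2·{f} + {m} + {u}

cycle:no boundary:no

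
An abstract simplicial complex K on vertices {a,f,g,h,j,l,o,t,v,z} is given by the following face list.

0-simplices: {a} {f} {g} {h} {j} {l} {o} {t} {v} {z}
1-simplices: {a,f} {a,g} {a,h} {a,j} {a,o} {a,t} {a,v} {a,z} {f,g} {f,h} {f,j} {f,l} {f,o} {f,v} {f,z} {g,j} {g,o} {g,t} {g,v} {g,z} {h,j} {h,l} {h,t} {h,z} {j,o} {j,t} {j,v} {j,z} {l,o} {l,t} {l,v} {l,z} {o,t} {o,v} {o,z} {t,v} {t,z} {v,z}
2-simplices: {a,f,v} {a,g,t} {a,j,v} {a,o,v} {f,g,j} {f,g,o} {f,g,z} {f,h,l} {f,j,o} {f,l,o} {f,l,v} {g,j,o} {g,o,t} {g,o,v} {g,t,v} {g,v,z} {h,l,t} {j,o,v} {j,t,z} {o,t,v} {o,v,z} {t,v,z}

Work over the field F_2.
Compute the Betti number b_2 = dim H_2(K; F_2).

n_0=10 n_1=38 n_2=22  [Z2]
∂1: piv[af,ag,ah,aj,ao,at,av,az,fl] rk=9  ker:fg,fh,fj,fo,fv,fz,gj,go,gt,gv,gz,hj,hl,ht,hz,jo,jt,jv,jz,lo,lt,lv,lz,ot,ov,oz,tv,tz,vz
∂2: piv[afv,agt,ajv,aov,fgj,fgo,fgz,fhl,fjo,flo,flv,got,gov,gtv,gvz,hlt,jov,jtz,ovz,tvz] rk=20  ker:gjo,otv
b_2=(22−20)−0=2

b_2=2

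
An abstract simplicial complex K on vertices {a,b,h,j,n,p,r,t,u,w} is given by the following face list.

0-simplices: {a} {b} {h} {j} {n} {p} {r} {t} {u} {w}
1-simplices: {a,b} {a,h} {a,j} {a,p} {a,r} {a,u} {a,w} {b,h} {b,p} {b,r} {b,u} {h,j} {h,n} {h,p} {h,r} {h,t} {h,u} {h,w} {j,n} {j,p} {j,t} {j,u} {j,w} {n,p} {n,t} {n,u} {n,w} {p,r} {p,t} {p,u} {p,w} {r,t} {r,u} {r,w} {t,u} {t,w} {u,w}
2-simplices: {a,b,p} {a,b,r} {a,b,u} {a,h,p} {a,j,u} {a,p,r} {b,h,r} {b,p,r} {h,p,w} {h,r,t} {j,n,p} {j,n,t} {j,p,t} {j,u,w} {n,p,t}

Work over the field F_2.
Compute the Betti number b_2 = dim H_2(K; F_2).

n_0=10 n_1=37 n_2=15  [Z2]
∂1: piv[ab,ah,aj,ap,ar,au,aw,hn,ht] rk=9  ker:bh,bp,br,bu,hj,hp,hr,hu,hw,jn,jp,jt,ju,jw,np,nt,nu,nw,pr,pt,pu,pw,rt,ru,rw,tu,tw,uw
∂2: piv[abp,abr,abu,ahp,aju,apr,bhr,hpw,hrt,jnp,jnt,jpt,juw] rk=13  ker:bpr,npt
b_2=(15−13)−0=2

b_2=2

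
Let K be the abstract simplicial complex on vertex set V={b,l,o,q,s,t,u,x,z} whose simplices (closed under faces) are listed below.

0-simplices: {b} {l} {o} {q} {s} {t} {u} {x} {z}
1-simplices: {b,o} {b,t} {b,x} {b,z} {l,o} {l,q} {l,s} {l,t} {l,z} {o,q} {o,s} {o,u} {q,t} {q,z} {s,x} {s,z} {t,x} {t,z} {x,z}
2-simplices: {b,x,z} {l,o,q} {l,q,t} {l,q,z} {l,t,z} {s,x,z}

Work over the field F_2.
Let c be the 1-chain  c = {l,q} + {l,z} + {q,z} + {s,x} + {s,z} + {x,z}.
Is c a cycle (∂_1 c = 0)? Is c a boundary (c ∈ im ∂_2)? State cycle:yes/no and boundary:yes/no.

cycle:yes boundary:yes

n_0=9 n_1=19 n_2=6  [Z2]
∂1: piv[bo,bt,bx,bz,lo,lq,ls,ou] rk=8  ker:lt,lz,oq,os,qt,qz,sx,sz,tx,tz,xz
∂2: piv[bxz,loq,lqt,lqz,ltz,sxz] rk=6
∂1c = 0
c vs im∂2: reduces to 0 ⇒ boundary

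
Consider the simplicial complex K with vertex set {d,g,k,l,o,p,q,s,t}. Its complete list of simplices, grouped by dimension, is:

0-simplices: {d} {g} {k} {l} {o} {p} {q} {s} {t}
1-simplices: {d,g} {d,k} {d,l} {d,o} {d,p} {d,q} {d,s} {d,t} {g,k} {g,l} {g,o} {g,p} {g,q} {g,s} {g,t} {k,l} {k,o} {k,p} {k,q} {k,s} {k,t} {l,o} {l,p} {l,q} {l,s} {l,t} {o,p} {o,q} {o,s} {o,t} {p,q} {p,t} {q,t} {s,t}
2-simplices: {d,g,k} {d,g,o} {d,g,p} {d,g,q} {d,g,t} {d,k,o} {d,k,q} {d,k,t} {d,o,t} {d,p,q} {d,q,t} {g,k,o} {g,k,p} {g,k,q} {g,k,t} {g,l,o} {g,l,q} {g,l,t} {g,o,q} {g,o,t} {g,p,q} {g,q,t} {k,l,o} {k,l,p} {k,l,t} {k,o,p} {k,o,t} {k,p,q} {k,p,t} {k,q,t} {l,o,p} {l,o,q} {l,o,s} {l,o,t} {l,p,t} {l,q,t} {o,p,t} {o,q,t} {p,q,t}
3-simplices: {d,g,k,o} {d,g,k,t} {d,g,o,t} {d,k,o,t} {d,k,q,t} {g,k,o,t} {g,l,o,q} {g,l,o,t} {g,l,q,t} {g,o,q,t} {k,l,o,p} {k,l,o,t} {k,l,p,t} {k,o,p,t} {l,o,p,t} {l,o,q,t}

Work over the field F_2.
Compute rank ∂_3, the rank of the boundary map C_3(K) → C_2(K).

rank∂_3=13

n_0=9 n_1=34 n_2=39 n_3=16  [Z2]
∂1: piv[dg,dk,dl,do,dp,dq,ds,dt] rk=8  ker:gk,gl,go,gp,gq,gs,gt,kl,ko,kp,kq,ks,kt,lo,lp,lq,ls,lt,op,oq,os,ot,pq,pt,qt,st
∂2: piv[dgk,dgo,dgp,dgq,dgt,dko,dkq,dkt,dot,dpq,dqt,gkp,glo,glq,glt,goq,klo,klp,kop,kpt,los] rk=21  ker:gko,gkq,gkt,got,gpq,gqt,klt,kot,kpq,kqt,lop,loq,lot,lpt,lqt,opt,oqt,pqt
∂3: piv[dgko,dgkt,dgot,dkot,dkqt,gloq,glot,glqt,goqt,klop,klot,klpt,kopt] rk=13  ker:gkot,lopt,loqt
rk∂_3=13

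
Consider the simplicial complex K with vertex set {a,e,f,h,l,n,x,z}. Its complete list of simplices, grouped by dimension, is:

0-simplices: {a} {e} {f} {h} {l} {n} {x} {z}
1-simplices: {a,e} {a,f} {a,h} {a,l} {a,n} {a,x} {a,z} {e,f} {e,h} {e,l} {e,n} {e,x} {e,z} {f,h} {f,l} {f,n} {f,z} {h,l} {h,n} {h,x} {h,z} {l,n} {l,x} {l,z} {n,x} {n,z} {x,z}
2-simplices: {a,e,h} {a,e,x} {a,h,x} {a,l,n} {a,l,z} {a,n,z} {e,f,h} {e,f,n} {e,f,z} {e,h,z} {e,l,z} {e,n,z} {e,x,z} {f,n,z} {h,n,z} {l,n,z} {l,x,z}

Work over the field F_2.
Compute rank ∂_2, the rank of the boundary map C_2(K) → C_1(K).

n_0=8 n_1=27 n_2=17  [Z2]
∂1: piv[ae,af,ah,al,an,ax,az] rk=7  ker:ef,eh,el,en,ex,ez,fh,fl,fn,fz,hl,hn,hx,hz,ln,lx,lz,nx,nz,xz
∂2: piv[aeh,aex,ahx,aln,alz,anz,efh,efn,efz,ehz,elz,enz,exz,hnz,lxz] rk=15  ker:fnz,lnz
rk∂_2=15

rank∂_2=15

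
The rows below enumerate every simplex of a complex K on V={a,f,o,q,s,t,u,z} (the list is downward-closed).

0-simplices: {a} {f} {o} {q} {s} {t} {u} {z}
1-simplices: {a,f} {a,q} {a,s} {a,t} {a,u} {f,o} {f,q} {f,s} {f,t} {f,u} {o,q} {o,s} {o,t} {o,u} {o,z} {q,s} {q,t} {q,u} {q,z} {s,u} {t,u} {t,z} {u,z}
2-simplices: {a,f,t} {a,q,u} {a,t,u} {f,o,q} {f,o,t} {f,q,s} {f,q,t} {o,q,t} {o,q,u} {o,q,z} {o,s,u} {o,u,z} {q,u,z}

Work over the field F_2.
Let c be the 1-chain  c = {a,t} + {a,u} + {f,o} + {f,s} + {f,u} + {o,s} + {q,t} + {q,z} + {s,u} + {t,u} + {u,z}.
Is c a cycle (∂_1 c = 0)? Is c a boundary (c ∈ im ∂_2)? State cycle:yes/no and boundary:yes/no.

n_0=8 n_1=23 n_2=13  [Z2]
∂1: piv[af,aq,as,at,au,fo,oz] rk=7  ker:fq,fs,ft,fu,oq,os,ot,ou,qs,qt,qu,qz,su,tu,tz,uz
∂2: piv[aft,aqu,atu,foq,fot,fqs,fqt,oqu,oqz,osu,ouz] rk=11  ker:oqt,quz
∂1c = {f} + {s} + {t} + {u}

cycle:no boundary:no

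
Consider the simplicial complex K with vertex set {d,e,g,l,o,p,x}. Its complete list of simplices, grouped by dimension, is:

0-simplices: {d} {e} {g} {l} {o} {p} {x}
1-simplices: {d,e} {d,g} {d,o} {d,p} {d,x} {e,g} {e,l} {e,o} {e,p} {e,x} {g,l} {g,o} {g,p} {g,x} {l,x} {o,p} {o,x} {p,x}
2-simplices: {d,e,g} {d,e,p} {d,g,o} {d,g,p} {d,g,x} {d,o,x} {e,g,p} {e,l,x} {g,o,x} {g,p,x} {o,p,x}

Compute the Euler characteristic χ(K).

χ(K)=0

n_0=7 n_1=18 n_2=11
χ=+7−18+11=0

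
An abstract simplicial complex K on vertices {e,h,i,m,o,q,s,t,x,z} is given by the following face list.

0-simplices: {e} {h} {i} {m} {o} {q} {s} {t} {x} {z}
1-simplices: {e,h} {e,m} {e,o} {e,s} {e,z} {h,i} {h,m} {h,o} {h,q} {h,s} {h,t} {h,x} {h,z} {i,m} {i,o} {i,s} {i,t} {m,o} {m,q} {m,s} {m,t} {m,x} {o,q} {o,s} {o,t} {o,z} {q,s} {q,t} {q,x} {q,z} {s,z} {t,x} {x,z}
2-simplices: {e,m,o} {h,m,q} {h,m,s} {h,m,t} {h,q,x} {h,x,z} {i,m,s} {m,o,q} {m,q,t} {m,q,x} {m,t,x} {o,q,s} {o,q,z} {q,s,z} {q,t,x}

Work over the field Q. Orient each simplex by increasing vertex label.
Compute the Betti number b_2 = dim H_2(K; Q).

n_0=10 n_1=33 n_2=15  [Q]
∂1: piv[eh,em,eo,es,ez,hi,hq,ht,hx] rk=9  ker:hm,ho,hs,hz,im,io,is,it,mo,mq,ms,mt,mx,oq,os,ot,oz,qs,qt,qx,qz,sz,tx,xz
∂2: piv[emo,hmq,hms,hmt,hqx,hxz,ims,moq,mqt,mqx,mtx,oqs,oqz,qsz] rk=14  ker:qtx
b_2=(15−14)−0=1

b_2=1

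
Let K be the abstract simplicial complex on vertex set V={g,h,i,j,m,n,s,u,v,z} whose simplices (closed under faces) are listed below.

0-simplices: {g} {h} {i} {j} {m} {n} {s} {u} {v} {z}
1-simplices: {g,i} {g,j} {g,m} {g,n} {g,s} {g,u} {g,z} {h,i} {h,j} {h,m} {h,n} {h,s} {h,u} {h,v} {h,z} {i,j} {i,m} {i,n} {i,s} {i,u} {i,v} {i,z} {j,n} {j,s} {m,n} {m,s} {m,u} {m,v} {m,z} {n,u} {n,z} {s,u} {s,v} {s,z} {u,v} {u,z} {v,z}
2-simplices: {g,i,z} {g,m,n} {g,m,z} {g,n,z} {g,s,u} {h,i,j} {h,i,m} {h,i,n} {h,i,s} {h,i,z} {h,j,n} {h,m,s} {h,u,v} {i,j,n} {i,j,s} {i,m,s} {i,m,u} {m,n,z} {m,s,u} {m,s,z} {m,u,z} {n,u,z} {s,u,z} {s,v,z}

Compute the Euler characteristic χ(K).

n_0=10 n_1=37 n_2=24
χ=+10−37+24=-3

χ(K)=-3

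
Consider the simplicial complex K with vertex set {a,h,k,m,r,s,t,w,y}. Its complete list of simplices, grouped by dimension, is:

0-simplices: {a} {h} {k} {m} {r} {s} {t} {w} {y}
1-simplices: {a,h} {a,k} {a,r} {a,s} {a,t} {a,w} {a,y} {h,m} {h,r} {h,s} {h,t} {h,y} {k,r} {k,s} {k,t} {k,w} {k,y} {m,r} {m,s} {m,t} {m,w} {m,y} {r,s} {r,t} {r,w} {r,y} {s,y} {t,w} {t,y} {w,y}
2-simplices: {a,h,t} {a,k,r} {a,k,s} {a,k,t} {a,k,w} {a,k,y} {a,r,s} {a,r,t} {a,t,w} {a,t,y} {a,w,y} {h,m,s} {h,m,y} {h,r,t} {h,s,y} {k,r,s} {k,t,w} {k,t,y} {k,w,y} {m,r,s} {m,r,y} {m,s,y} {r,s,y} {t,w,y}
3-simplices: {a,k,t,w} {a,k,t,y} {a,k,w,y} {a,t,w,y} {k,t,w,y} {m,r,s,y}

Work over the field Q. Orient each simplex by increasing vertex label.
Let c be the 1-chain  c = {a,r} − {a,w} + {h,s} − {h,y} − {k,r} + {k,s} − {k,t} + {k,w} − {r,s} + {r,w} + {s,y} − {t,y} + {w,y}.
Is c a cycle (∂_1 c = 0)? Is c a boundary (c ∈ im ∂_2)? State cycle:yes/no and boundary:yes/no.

cycle:yes boundary:no

n_0=9 n_1=30 n_2=24 n_3=6  [Q]
∂1: piv[ah,ak,ar,as,at,aw,ay,hm] rk=8  ker:hr,hs,ht,hy,kr,ks,kt,kw,ky,mr,ms,mt,mw,my,rs,rt,rw,ry,sy,tw,ty,wy
∂2: piv[aht,akr,aks,akt,akw,aky,ars,art,atw,aty,awy,hms,hmy,hrt,hsy,mrs,mry] rk=17  ker:krs,ktw,kty,kwy,msy,rsy,twy
∂3: piv[aktw,akty,akwy,atwy,mrsy] rk=5  ker:ktwy
∂1c = 0
c vs im∂2: residual ≠ 0 ⇒ not boundary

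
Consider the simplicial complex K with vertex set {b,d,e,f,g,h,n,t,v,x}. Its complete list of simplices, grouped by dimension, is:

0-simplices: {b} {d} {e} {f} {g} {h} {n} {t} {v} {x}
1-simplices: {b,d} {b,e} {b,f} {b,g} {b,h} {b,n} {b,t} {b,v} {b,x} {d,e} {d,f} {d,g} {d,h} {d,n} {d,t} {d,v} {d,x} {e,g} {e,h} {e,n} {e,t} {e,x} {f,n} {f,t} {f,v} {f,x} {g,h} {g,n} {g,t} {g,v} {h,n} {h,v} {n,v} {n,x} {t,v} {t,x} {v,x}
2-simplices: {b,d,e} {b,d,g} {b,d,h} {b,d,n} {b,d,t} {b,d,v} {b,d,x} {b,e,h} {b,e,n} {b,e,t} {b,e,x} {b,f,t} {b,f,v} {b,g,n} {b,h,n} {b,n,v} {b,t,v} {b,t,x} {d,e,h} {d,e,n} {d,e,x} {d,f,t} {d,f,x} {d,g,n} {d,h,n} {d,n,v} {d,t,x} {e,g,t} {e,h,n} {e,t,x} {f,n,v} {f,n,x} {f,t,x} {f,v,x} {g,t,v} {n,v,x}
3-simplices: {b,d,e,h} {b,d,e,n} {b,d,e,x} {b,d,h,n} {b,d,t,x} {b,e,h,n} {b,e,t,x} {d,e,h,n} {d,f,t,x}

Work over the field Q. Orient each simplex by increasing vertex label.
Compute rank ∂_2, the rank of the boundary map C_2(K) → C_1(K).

n_0=10 n_1=37 n_2=36 n_3=9  [Q]
∂1: piv[bd,be,bf,bg,bh,bn,bt,bv,bx] rk=9  ker:de,df,dg,dh,dn,dt,dv,dx,eg,eh,en,et,ex,fn,ft,fv,fx,gh,gn,gt,gv,hn,hv,nv,nx,tv,tx,vx
∂2: piv[bde,bdg,bdh,bdn,bdt,bdv,bdx,beh,ben,bet,bex,bft,bfv,bgn,bhn,bnv,btv,btx,dft,dfx,egt,fnv,fnx,fvx,gtv] rk=25  ker:deh,den,dex,dgn,dhn,dnv,dtx,ehn,etx,ftx,nvx
∂3: piv[bdeh,bden,bdex,bdhn,bdtx,behn,betx,dftx] rk=8  ker:dehn
rk∂_2=25

rank∂_2=25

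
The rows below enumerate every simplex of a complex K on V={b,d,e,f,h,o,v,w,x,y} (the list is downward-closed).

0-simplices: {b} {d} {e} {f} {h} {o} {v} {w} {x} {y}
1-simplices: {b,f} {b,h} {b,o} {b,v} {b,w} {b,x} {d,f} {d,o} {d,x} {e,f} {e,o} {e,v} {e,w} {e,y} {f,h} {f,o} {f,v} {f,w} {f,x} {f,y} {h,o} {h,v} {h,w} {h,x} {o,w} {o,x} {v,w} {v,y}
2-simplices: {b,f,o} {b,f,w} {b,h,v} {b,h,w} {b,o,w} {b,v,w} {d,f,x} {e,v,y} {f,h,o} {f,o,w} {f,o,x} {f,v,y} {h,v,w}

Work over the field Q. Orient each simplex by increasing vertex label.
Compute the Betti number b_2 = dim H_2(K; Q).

b_2=2

n_0=10 n_1=28 n_2=13  [Q]
∂1: piv[bf,bh,bo,bv,bw,bx,df,ef,ey] rk=9  ker:do,dx,eo,ev,ew,fh,fo,fv,fw,fx,fy,ho,hv,hw,hx,ow,ox,vw,vy
∂2: piv[bfo,bfw,bhv,bhw,bow,bvw,dfx,evy,fho,fox,fvy] rk=11  ker:fow,hvw
b_2=(13−11)−0=2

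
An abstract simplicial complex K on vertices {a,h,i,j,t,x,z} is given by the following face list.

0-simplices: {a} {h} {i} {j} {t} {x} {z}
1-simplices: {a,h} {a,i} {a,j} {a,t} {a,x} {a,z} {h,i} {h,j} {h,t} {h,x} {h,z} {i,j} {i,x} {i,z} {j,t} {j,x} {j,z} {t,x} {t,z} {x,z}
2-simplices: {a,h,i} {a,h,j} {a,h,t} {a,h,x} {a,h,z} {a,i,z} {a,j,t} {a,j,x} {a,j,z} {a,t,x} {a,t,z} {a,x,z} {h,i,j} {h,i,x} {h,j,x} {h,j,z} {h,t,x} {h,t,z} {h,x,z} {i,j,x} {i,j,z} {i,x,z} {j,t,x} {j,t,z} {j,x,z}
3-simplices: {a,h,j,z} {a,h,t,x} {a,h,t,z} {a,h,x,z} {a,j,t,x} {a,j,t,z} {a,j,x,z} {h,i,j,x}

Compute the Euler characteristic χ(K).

χ(K)=4

n_0=7 n_1=20 n_2=25 n_3=8
χ=+7−20+25−8=4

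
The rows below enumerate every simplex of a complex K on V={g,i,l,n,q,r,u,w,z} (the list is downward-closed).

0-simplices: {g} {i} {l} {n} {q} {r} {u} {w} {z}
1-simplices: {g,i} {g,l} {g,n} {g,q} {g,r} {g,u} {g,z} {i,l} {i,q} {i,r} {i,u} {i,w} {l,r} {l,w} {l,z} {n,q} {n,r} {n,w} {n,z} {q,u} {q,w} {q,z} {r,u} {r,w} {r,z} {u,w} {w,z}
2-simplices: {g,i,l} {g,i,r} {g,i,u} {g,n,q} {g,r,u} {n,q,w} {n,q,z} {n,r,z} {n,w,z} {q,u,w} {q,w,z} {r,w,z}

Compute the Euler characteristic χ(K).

n_0=9 n_1=27 n_2=12
χ=+9−27+12=-6

χ(K)=-6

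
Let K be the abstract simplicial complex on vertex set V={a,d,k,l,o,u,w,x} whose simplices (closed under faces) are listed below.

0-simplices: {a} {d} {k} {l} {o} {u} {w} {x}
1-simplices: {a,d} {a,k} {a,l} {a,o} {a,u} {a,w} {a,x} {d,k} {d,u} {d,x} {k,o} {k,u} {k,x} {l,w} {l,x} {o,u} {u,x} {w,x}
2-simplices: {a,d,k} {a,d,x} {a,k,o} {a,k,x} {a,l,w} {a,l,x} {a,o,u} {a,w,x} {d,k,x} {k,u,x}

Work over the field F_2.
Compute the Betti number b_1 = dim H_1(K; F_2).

b_1=2

n_0=8 n_1=18 n_2=10  [Z2]
∂1: piv[ad,ak,al,ao,au,aw,ax] rk=7  ker:dk,du,dx,ko,ku,kx,lw,lx,ou,ux,wx
∂2: piv[adk,adx,ako,akx,alw,alx,aou,awx,kux] rk=9  ker:dkx
b_1=(18−7)−9=2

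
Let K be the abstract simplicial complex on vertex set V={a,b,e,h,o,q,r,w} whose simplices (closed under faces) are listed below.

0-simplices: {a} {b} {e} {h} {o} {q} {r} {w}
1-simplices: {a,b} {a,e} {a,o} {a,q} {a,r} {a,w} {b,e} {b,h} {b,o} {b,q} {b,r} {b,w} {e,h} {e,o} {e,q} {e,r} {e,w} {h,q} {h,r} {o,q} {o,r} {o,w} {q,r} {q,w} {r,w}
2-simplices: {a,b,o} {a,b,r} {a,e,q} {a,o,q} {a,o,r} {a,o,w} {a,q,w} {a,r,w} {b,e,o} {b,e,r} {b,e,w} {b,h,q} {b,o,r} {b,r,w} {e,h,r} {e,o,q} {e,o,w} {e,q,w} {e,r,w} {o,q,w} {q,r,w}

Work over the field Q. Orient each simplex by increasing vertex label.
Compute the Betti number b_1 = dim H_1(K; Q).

b_1=2

n_0=8 n_1=25 n_2=21  [Q]
∂1: piv[ab,ae,ao,aq,ar,aw,bh] rk=7  ker:be,bo,bq,br,bw,eh,eo,eq,er,ew,hq,hr,oq,or,ow,qr,qw,rw
∂2: piv[abo,abr,aeq,aoq,aor,aow,aqw,arw,beo,ber,bew,bhq,brw,ehr,eoq,qrw] rk=16  ker:bor,eow,eqw,erw,oqw
b_1=(25−7)−16=2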